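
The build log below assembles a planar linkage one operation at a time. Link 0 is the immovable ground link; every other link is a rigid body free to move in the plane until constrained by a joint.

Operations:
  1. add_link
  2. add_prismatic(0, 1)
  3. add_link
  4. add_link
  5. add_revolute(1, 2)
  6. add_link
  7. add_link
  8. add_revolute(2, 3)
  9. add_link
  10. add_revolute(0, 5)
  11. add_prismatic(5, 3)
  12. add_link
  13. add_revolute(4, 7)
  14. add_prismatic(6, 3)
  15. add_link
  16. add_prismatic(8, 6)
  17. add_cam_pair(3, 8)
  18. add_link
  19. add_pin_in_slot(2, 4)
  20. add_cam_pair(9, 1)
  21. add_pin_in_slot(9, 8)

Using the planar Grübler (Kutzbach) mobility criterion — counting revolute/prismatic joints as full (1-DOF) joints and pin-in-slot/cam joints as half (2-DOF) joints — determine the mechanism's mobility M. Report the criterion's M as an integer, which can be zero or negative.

ground; <1,0,0>
#1 <2,0,0>
P:0↔1 J1 <2,1,0>
#2 <3,1,0>
#3 <4,1,0>
R:1↔2 J1 <4,2,0>
#4 <5,2,0>
#5 <6,2,0>
R:2↔3 J1 <6,3,0>
#6 <7,3,0>
R:0↔5 J1 <7,4,0>
P:5↔3 J1 <7,5,0>
#7 <8,5,0>
R:4↔7 J1 <8,6,0>
P:6↔3 J1 <8,7,0>
#8 <9,7,0>
P:8↔6 J1 <9,8,0>
C:3↔8 J2 <9,8,1>
#9 <10,8,1>
PS:2↔4 J2 <10,8,2>
C:9↔1 J2 <10,8,3>
PS:9↔8 J2 <10,8,4>
3×9 − 2×8 − 1×4 = 7

M = 7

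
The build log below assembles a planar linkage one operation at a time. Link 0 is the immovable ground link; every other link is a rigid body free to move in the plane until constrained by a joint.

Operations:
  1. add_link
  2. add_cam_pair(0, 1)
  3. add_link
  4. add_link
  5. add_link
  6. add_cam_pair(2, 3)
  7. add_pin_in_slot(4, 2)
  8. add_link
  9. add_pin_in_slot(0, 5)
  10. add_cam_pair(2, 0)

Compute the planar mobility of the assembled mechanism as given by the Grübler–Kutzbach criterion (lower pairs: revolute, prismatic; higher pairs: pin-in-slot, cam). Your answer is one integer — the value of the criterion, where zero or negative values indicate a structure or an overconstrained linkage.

M = 10

link 0 = ground. State L|J1|J2 = 1|0|0
+link1  2|0|0
C(0,1) f=2→J2  2|0|1
+link2  3|0|1
+link3  4|0|1
+link4  5|0|1
C(2,3) f=2→J2  5|0|2
PS(4,2) f=2→J2  5|0|3
+link5  6|0|3
PS(0,5) f=2→J2  6|0|4
C(2,0) f=2→J2  6|0|5
M = 3(6−1)−2·0−5 = 15−0−5 = 10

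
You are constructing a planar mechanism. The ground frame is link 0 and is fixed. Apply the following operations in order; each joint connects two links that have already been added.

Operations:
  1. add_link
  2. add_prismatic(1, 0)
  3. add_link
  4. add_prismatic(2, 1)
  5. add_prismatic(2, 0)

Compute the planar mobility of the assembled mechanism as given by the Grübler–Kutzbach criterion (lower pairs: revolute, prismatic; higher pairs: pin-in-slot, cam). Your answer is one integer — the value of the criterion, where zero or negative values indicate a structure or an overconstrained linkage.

L=1 J1=0 J2=0
add link → L=2 J1=0 J2=0
P@1,0 dof=1 J1 → L=2 J1=1 J2=0
add link → L=3 J1=1 J2=0
P@2,1 dof=1 J1 → L=3 J1=2 J2=0
P@2,0 dof=1 J1 → L=3 J1=3 J2=0
M=3(L−1)−2J1−J2=3·2−2·3−0=0

M = 0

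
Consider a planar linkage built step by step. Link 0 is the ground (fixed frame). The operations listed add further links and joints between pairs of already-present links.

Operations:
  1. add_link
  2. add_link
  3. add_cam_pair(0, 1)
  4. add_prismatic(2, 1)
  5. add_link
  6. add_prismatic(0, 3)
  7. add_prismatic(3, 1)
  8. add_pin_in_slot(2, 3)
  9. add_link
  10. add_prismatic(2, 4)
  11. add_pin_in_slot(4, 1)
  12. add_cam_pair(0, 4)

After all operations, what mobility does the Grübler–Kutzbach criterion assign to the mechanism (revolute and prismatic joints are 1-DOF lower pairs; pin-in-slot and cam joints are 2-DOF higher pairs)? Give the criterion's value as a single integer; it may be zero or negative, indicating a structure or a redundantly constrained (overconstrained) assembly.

M = 0

ground; <1,0,0>
#1 <2,0,0>
#2 <3,0,0>
C:0↔1 J2 <3,0,1>
P:2↔1 J1 <3,1,1>
#3 <4,1,1>
P:0↔3 J1 <4,2,1>
P:3↔1 J1 <4,3,1>
PS:2↔3 J2 <4,3,2>
#4 <5,3,2>
P:2↔4 J1 <5,4,2>
PS:4↔1 J2 <5,4,3>
C:0↔4 J2 <5,4,4>
3×4 − 2×4 − 1×4 = 0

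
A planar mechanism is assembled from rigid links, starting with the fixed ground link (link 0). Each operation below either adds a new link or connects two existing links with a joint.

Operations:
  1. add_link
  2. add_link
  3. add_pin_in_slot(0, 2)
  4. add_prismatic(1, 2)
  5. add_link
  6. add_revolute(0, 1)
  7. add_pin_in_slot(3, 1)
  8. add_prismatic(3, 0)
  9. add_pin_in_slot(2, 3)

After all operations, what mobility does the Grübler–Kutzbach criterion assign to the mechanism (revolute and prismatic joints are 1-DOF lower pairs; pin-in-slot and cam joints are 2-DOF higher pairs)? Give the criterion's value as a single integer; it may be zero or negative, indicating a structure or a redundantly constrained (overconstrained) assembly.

ground; <1,0,0>
#1 <2,0,0>
#2 <3,0,0>
PS:0↔2 J2 <3,0,1>
P:1↔2 J1 <3,1,1>
#3 <4,1,1>
R:0↔1 J1 <4,2,1>
PS:3↔1 J2 <4,2,2>
P:3↔0 J1 <4,3,2>
PS:2↔3 J2 <4,3,3>
3×3 − 2×3 − 1×3 = 0

M = 0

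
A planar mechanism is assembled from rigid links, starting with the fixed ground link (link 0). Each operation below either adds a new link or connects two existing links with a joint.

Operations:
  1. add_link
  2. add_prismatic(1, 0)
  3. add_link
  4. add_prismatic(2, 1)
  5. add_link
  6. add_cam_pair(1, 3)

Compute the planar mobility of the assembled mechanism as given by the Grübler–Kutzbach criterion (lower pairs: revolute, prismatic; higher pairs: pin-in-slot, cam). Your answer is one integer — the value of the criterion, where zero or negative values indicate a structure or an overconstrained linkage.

[1;0;0] (link 0 is ground)
L+ [2;0;0]
P(1,0)∈J1 [2;1;0]
L+ [3;1;0]
P(2,1)∈J1 [3;2;0]
L+ [4;2;0]
C(1,3)∈J2 [4;2;1]
mobility = 9 − 4 − 1 = 4

M = 4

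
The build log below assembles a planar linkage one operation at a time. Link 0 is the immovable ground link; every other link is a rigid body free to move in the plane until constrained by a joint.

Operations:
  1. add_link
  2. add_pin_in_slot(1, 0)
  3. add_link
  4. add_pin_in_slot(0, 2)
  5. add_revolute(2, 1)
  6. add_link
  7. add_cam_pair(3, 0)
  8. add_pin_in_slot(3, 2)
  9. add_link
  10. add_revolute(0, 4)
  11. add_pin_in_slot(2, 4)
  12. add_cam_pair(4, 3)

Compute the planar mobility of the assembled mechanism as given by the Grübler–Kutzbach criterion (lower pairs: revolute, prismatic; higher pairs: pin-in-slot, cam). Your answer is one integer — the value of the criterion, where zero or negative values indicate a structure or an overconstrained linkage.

(L,J1,J2)=(1,0,0); link0 fixed
link1: (2,0,0)
PS 1-0 [J2]: (2,0,1)
link2: (3,0,1)
PS 0-2 [J2]: (3,0,2)
R 2-1 [J1]: (3,1,2)
link3: (4,1,2)
C 3-0 [J2]: (4,1,3)
PS 3-2 [J2]: (4,1,4)
link4: (5,1,4)
R 0-4 [J1]: (5,2,4)
PS 2-4 [J2]: (5,2,5)
C 4-3 [J2]: (5,2,6)
Grübler: 3·4 − 2·2 − 6 = 2

M = 2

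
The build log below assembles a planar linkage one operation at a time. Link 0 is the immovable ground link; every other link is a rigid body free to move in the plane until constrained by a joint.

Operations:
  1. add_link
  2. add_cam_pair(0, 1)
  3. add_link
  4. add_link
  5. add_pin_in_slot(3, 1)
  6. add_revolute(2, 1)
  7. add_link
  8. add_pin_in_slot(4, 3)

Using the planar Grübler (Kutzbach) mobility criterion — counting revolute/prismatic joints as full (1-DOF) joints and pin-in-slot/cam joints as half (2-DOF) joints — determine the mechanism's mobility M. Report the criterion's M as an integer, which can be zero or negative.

link 0 = ground. State L|J1|J2 = 1|0|0
+link1  2|0|0
C(0,1) f=2→J2  2|0|1
+link2  3|0|1
+link3  4|0|1
PS(3,1) f=2→J2  4|0|2
R(2,1) f=1→J1  4|1|2
+link4  5|1|2
PS(4,3) f=2→J2  5|1|3
M = 3(5−1)−2·1−3 = 12−2−3 = 7

M = 7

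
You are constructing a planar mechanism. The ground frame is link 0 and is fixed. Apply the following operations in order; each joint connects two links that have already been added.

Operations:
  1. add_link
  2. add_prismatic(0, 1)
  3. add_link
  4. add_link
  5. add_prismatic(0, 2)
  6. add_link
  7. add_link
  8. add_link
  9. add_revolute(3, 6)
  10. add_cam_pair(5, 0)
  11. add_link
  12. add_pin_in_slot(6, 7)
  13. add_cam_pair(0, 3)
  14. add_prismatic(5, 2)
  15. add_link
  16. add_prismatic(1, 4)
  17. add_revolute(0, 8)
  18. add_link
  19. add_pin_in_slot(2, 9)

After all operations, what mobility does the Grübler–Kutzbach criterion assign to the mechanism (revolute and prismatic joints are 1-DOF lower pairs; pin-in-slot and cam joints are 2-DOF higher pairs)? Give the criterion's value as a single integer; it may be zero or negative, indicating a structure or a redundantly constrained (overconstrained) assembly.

M = 11

(L,J1,J2)=(1,0,0); link0 fixed
link1: (2,0,0)
P 0-1 [J1]: (2,1,0)
link2: (3,1,0)
link3: (4,1,0)
P 0-2 [J1]: (4,2,0)
link4: (5,2,0)
link5: (6,2,0)
link6: (7,2,0)
R 3-6 [J1]: (7,3,0)
C 5-0 [J2]: (7,3,1)
link7: (8,3,1)
PS 6-7 [J2]: (8,3,2)
C 0-3 [J2]: (8,3,3)
P 5-2 [J1]: (8,4,3)
link8: (9,4,3)
P 1-4 [J1]: (9,5,3)
R 0-8 [J1]: (9,6,3)
link9: (10,6,3)
PS 2-9 [J2]: (10,6,4)
Grübler: 3·9 − 2·6 − 4 = 11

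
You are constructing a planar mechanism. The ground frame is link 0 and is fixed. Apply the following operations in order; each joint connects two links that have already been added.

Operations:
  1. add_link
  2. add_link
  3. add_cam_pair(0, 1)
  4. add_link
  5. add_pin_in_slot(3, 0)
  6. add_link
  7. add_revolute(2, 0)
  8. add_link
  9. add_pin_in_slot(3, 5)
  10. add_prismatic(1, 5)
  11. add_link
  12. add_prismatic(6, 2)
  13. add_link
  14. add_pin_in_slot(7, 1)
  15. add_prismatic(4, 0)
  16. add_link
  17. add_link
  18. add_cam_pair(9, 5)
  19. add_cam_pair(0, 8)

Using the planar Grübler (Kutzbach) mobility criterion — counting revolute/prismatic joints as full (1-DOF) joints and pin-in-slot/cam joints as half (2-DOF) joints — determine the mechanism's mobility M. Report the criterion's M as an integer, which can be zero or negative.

M = 13

(L,J1,J2)=(1,0,0); link0 fixed
link1: (2,0,0)
link2: (3,0,0)
C 0-1 [J2]: (3,0,1)
link3: (4,0,1)
PS 3-0 [J2]: (4,0,2)
link4: (5,0,2)
R 2-0 [J1]: (5,1,2)
link5: (6,1,2)
PS 3-5 [J2]: (6,1,3)
P 1-5 [J1]: (6,2,3)
link6: (7,2,3)
P 6-2 [J1]: (7,3,3)
link7: (8,3,3)
PS 7-1 [J2]: (8,3,4)
P 4-0 [J1]: (8,4,4)
link8: (9,4,4)
link9: (10,4,4)
C 9-5 [J2]: (10,4,5)
C 0-8 [J2]: (10,4,6)
Grübler: 3·9 − 2·4 − 6 = 13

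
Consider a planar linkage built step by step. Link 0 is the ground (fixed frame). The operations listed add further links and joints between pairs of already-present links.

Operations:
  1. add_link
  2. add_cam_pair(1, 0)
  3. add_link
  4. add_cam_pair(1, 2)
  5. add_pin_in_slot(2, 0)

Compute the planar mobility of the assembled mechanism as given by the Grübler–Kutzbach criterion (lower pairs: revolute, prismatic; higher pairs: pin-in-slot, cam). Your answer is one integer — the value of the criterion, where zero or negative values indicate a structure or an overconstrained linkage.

link 0 = ground. State L|J1|J2 = 1|0|0
+link1  2|0|0
C(1,0) f=2→J2  2|0|1
+link2  3|0|1
C(1,2) f=2→J2  3|0|2
PS(2,0) f=2→J2  3|0|3
M = 3(3−1)−2·0−3 = 6−0−3 = 3

M = 3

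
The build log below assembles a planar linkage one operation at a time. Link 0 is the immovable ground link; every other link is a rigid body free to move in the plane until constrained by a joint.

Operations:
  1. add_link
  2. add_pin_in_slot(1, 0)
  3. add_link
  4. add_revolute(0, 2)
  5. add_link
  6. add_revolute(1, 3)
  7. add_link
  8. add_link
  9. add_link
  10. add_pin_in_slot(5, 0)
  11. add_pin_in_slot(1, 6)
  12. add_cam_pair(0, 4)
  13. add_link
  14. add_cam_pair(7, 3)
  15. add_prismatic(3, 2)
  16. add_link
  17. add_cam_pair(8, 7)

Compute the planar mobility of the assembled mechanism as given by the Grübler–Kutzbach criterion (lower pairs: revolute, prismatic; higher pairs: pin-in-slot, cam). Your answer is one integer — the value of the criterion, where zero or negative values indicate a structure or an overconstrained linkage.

M = 12

(L,J1,J2)=(1,0,0); link0 fixed
link1: (2,0,0)
PS 1-0 [J2]: (2,0,1)
link2: (3,0,1)
R 0-2 [J1]: (3,1,1)
link3: (4,1,1)
R 1-3 [J1]: (4,2,1)
link4: (5,2,1)
link5: (6,2,1)
link6: (7,2,1)
PS 5-0 [J2]: (7,2,2)
PS 1-6 [J2]: (7,2,3)
C 0-4 [J2]: (7,2,4)
link7: (8,2,4)
C 7-3 [J2]: (8,2,5)
P 3-2 [J1]: (8,3,5)
link8: (9,3,5)
C 8-7 [J2]: (9,3,6)
Grübler: 3·8 − 2·3 − 6 = 12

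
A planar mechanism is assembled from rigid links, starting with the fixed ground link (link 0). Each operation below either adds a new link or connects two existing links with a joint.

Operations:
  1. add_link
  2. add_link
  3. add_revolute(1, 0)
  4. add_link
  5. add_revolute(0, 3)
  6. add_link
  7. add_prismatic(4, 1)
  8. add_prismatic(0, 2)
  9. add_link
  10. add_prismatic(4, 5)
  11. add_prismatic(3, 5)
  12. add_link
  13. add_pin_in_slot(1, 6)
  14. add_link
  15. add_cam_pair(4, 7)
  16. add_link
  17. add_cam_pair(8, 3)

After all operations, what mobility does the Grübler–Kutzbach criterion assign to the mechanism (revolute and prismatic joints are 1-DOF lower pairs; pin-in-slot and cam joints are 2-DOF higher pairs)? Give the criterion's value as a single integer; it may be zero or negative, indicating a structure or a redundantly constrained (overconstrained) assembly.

M = 9

link 0 = ground. State L|J1|J2 = 1|0|0
+link1  2|0|0
+link2  3|0|0
R(1,0) f=1→J1  3|1|0
+link3  4|1|0
R(0,3) f=1→J1  4|2|0
+link4  5|2|0
P(4,1) f=1→J1  5|3|0
P(0,2) f=1→J1  5|4|0
+link5  6|4|0
P(4,5) f=1→J1  6|5|0
P(3,5) f=1→J1  6|6|0
+link6  7|6|0
PS(1,6) f=2→J2  7|6|1
+link7  8|6|1
C(4,7) f=2→J2  8|6|2
+link8  9|6|2
C(8,3) f=2→J2  9|6|3
M = 3(9−1)−2·6−3 = 24−12−3 = 9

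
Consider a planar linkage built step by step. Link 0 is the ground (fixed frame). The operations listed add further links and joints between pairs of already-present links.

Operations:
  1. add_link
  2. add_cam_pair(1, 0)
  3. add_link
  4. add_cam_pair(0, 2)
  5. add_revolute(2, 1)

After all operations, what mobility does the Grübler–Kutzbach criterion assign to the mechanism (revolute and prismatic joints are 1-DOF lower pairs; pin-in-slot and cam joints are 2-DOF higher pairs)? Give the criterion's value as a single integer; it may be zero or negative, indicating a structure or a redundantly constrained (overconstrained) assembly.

M = 2

link 0 = ground. State L|J1|J2 = 1|0|0
+link1  2|0|0
C(1,0) f=2→J2  2|0|1
+link2  3|0|1
C(0,2) f=2→J2  3|0|2
R(2,1) f=1→J1  3|1|2
M = 3(3−1)−2·1−2 = 6−2−2 = 2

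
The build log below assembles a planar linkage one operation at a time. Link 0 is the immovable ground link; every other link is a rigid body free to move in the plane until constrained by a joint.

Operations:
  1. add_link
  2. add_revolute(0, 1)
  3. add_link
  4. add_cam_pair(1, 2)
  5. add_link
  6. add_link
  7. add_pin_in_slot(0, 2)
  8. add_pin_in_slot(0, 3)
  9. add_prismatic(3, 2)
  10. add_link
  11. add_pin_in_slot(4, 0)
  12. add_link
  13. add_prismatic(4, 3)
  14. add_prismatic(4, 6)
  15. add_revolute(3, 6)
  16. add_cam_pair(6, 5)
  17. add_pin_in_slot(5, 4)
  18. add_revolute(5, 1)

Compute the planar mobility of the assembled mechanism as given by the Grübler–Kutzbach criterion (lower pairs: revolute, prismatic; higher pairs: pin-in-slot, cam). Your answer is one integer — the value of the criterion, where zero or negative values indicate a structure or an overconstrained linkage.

[1;0;0] (link 0 is ground)
L+ [2;0;0]
R(0,1)∈J1 [2;1;0]
L+ [3;1;0]
C(1,2)∈J2 [3;1;1]
L+ [4;1;1]
L+ [5;1;1]
PS(0,2)∈J2 [5;1;2]
PS(0,3)∈J2 [5;1;3]
P(3,2)∈J1 [5;2;3]
L+ [6;2;3]
PS(4,0)∈J2 [6;2;4]
L+ [7;2;4]
P(4,3)∈J1 [7;3;4]
P(4,6)∈J1 [7;4;4]
R(3,6)∈J1 [7;5;4]
C(6,5)∈J2 [7;5;5]
PS(5,4)∈J2 [7;5;6]
R(5,1)∈J1 [7;6;6]
mobility = 18 − 12 − 6 = 0

M = 0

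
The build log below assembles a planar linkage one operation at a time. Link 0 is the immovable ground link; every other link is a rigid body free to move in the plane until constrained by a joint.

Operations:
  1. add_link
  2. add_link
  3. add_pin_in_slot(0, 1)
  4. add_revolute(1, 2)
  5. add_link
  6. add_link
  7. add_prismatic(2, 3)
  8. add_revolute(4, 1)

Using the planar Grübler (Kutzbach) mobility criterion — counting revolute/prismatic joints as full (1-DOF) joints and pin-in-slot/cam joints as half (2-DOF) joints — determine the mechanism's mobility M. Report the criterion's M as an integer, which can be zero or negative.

(L,J1,J2)=(1,0,0); link0 fixed
link1: (2,0,0)
link2: (3,0,0)
PS 0-1 [J2]: (3,0,1)
R 1-2 [J1]: (3,1,1)
link3: (4,1,1)
link4: (5,1,1)
P 2-3 [J1]: (5,2,1)
R 4-1 [J1]: (5,3,1)
Grübler: 3·4 − 2·3 − 1 = 5

M = 5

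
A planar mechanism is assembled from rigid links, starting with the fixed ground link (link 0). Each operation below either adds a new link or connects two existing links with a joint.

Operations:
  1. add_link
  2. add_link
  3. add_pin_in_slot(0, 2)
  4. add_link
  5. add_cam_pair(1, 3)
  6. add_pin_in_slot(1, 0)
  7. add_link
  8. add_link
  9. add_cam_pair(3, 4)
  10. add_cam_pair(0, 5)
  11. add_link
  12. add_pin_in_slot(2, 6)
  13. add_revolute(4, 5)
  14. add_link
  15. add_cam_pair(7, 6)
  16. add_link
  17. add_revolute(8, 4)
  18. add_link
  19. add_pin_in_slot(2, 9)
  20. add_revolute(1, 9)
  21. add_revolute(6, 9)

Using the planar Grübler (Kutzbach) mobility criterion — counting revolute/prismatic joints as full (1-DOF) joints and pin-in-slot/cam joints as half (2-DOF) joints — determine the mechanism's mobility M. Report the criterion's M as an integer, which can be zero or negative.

M = 11

ground; <1,0,0>
#1 <2,0,0>
#2 <3,0,0>
PS:0↔2 J2 <3,0,1>
#3 <4,0,1>
C:1↔3 J2 <4,0,2>
PS:1↔0 J2 <4,0,3>
#4 <5,0,3>
#5 <6,0,3>
C:3↔4 J2 <6,0,4>
C:0↔5 J2 <6,0,5>
#6 <7,0,5>
PS:2↔6 J2 <7,0,6>
R:4↔5 J1 <7,1,6>
#7 <8,1,6>
C:7↔6 J2 <8,1,7>
#8 <9,1,7>
R:8↔4 J1 <9,2,7>
#9 <10,2,7>
PS:2↔9 J2 <10,2,8>
R:1↔9 J1 <10,3,8>
R:6↔9 J1 <10,4,8>
3×9 − 2×4 − 1×8 = 11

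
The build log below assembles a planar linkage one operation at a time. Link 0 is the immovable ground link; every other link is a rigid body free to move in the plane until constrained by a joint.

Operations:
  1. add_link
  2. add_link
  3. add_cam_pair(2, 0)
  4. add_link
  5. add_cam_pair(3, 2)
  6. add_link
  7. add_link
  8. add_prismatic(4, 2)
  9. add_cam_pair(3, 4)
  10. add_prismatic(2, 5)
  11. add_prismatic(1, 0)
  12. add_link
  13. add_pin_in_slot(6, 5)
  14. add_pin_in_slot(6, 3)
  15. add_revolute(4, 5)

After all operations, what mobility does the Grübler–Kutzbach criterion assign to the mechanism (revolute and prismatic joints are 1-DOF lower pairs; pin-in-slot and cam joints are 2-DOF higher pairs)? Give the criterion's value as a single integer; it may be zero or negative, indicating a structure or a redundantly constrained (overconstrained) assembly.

M = 5

ground; <1,0,0>
#1 <2,0,0>
#2 <3,0,0>
C:2↔0 J2 <3,0,1>
#3 <4,0,1>
C:3↔2 J2 <4,0,2>
#4 <5,0,2>
#5 <6,0,2>
P:4↔2 J1 <6,1,2>
C:3↔4 J2 <6,1,3>
P:2↔5 J1 <6,2,3>
P:1↔0 J1 <6,3,3>
#6 <7,3,3>
PS:6↔5 J2 <7,3,4>
PS:6↔3 J2 <7,3,5>
R:4↔5 J1 <7,4,5>
3×6 − 2×4 − 1×5 = 5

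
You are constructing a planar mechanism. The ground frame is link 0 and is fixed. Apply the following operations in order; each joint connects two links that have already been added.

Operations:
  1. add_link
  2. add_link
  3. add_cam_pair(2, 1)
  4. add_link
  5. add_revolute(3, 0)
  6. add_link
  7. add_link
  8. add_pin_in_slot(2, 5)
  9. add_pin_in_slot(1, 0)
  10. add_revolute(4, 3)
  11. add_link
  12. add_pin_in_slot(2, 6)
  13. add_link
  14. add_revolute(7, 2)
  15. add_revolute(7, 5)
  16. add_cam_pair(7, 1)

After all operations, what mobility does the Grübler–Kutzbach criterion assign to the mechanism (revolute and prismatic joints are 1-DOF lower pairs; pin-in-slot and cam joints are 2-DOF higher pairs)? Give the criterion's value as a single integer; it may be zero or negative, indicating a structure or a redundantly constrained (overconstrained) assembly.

M = 8

ground; <1,0,0>
#1 <2,0,0>
#2 <3,0,0>
C:2↔1 J2 <3,0,1>
#3 <4,0,1>
R:3↔0 J1 <4,1,1>
#4 <5,1,1>
#5 <6,1,1>
PS:2↔5 J2 <6,1,2>
PS:1↔0 J2 <6,1,3>
R:4↔3 J1 <6,2,3>
#6 <7,2,3>
PS:2↔6 J2 <7,2,4>
#7 <8,2,4>
R:7↔2 J1 <8,3,4>
R:7↔5 J1 <8,4,4>
C:7↔1 J2 <8,4,5>
3×7 − 2×4 − 1×5 = 8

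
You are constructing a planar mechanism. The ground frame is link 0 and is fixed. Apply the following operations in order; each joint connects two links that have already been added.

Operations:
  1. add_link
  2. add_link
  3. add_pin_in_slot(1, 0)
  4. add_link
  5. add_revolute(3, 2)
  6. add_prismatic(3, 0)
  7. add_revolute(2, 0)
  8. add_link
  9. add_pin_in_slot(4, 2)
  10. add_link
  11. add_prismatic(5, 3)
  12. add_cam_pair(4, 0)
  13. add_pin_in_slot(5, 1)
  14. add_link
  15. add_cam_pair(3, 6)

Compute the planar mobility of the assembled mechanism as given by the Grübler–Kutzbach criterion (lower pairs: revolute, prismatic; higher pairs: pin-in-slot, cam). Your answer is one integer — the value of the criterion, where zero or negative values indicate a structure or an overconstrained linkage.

L=1 J1=0 J2=0
add link → L=2 J1=0 J2=0
add link → L=3 J1=0 J2=0
PS@1,0 dof=2 J2 → L=3 J1=0 J2=1
add link → L=4 J1=0 J2=1
R@3,2 dof=1 J1 → L=4 J1=1 J2=1
P@3,0 dof=1 J1 → L=4 J1=2 J2=1
R@2,0 dof=1 J1 → L=4 J1=3 J2=1
add link → L=5 J1=3 J2=1
PS@4,2 dof=2 J2 → L=5 J1=3 J2=2
add link → L=6 J1=3 J2=2
P@5,3 dof=1 J1 → L=6 J1=4 J2=2
C@4,0 dof=2 J2 → L=6 J1=4 J2=3
PS@5,1 dof=2 J2 → L=6 J1=4 J2=4
add link → L=7 J1=4 J2=4
C@3,6 dof=2 J2 → L=7 J1=4 J2=5
M=3(L−1)−2J1−J2=3·6−2·4−5=5

M = 5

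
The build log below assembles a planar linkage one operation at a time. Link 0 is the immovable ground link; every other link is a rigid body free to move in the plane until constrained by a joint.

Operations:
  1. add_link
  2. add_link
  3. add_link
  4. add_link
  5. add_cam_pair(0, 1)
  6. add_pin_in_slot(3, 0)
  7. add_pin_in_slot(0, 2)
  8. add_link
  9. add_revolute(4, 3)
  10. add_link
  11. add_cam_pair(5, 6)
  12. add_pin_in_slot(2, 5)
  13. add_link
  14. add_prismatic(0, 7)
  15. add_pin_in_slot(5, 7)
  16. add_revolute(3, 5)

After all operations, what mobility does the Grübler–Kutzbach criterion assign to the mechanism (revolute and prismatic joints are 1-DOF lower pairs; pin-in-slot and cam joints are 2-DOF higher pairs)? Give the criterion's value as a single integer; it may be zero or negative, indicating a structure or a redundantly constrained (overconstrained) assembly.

M = 9

ground; <1,0,0>
#1 <2,0,0>
#2 <3,0,0>
#3 <4,0,0>
#4 <5,0,0>
C:0↔1 J2 <5,0,1>
PS:3↔0 J2 <5,0,2>
PS:0↔2 J2 <5,0,3>
#5 <6,0,3>
R:4↔3 J1 <6,1,3>
#6 <7,1,3>
C:5↔6 J2 <7,1,4>
PS:2↔5 J2 <7,1,5>
#7 <8,1,5>
P:0↔7 J1 <8,2,5>
PS:5↔7 J2 <8,2,6>
R:3↔5 J1 <8,3,6>
3×7 − 2×3 − 1×6 = 9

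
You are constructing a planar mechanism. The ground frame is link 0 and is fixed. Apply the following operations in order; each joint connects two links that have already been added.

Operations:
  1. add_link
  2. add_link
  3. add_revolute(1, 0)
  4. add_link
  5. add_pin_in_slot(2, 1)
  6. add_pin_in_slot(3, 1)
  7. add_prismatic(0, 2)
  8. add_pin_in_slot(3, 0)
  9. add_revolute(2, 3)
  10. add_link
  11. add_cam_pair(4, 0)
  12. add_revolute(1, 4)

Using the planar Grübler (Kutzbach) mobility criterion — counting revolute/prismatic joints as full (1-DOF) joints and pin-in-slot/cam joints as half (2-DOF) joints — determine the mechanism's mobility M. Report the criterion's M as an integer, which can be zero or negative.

M = 0

(L,J1,J2)=(1,0,0); link0 fixed
link1: (2,0,0)
link2: (3,0,0)
R 1-0 [J1]: (3,1,0)
link3: (4,1,0)
PS 2-1 [J2]: (4,1,1)
PS 3-1 [J2]: (4,1,2)
P 0-2 [J1]: (4,2,2)
PS 3-0 [J2]: (4,2,3)
R 2-3 [J1]: (4,3,3)
link4: (5,3,3)
C 4-0 [J2]: (5,3,4)
R 1-4 [J1]: (5,4,4)
Grübler: 3·4 − 2·4 − 4 = 0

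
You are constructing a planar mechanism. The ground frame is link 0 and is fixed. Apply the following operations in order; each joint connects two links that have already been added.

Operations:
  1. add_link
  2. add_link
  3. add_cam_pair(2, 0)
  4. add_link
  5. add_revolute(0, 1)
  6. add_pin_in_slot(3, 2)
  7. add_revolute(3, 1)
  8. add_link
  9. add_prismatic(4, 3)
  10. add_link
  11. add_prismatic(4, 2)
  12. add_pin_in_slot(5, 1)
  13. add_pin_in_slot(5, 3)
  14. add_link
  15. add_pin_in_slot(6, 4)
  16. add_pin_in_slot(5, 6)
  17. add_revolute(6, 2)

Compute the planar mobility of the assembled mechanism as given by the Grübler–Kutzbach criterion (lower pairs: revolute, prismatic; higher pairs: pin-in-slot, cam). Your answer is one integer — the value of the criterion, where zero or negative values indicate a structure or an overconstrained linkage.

M = 2

L=1 J1=0 J2=0
add link → L=2 J1=0 J2=0
add link → L=3 J1=0 J2=0
C@2,0 dof=2 J2 → L=3 J1=0 J2=1
add link → L=4 J1=0 J2=1
R@0,1 dof=1 J1 → L=4 J1=1 J2=1
PS@3,2 dof=2 J2 → L=4 J1=1 J2=2
R@3,1 dof=1 J1 → L=4 J1=2 J2=2
add link → L=5 J1=2 J2=2
P@4,3 dof=1 J1 → L=5 J1=3 J2=2
add link → L=6 J1=3 J2=2
P@4,2 dof=1 J1 → L=6 J1=4 J2=2
PS@5,1 dof=2 J2 → L=6 J1=4 J2=3
PS@5,3 dof=2 J2 → L=6 J1=4 J2=4
add link → L=7 J1=4 J2=4
PS@6,4 dof=2 J2 → L=7 J1=4 J2=5
PS@5,6 dof=2 J2 → L=7 J1=4 J2=6
R@6,2 dof=1 J1 → L=7 J1=5 J2=6
M=3(L−1)−2J1−J2=3·6−2·5−6=2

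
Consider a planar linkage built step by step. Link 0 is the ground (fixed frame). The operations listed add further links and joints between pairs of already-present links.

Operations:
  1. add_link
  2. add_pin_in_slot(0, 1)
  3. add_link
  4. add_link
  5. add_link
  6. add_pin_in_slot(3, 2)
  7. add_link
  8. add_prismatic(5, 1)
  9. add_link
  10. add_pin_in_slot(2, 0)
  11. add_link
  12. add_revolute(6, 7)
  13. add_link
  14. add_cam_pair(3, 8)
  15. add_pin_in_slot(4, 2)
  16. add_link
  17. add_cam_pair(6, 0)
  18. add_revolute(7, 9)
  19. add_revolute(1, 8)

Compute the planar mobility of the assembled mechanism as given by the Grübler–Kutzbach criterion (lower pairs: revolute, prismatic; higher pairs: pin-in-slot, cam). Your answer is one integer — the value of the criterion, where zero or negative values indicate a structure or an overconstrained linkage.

M = 13

link 0 = ground. State L|J1|J2 = 1|0|0
+link1  2|0|0
PS(0,1) f=2→J2  2|0|1
+link2  3|0|1
+link3  4|0|1
+link4  5|0|1
PS(3,2) f=2→J2  5|0|2
+link5  6|0|2
P(5,1) f=1→J1  6|1|2
+link6  7|1|2
PS(2,0) f=2→J2  7|1|3
+link7  8|1|3
R(6,7) f=1→J1  8|2|3
+link8  9|2|3
C(3,8) f=2→J2  9|2|4
PS(4,2) f=2→J2  9|2|5
+link9  10|2|5
C(6,0) f=2→J2  10|2|6
R(7,9) f=1→J1  10|3|6
R(1,8) f=1→J1  10|4|6
M = 3(10−1)−2·4−6 = 27−8−6 = 13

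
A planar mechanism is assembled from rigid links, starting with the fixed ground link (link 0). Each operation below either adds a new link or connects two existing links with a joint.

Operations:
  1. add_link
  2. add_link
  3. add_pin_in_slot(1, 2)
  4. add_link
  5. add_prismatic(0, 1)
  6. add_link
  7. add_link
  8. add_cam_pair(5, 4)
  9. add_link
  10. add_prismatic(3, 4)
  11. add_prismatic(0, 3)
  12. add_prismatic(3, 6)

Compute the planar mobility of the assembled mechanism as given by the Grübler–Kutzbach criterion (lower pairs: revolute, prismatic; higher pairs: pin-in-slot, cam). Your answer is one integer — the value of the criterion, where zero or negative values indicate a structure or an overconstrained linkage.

M = 8

link 0 = ground. State L|J1|J2 = 1|0|0
+link1  2|0|0
+link2  3|0|0
PS(1,2) f=2→J2  3|0|1
+link3  4|0|1
P(0,1) f=1→J1  4|1|1
+link4  5|1|1
+link5  6|1|1
C(5,4) f=2→J2  6|1|2
+link6  7|1|2
P(3,4) f=1→J1  7|2|2
P(0,3) f=1→J1  7|3|2
P(3,6) f=1→J1  7|4|2
M = 3(7−1)−2·4−2 = 18−8−2 = 8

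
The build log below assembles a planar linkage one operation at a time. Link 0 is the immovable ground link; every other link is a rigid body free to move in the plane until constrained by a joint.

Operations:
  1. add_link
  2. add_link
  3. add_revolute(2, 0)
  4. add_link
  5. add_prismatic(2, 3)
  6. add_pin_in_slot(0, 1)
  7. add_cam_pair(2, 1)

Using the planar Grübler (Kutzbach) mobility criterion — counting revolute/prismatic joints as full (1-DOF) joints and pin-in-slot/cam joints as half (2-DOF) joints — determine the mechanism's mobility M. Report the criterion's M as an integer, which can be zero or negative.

M = 3

(L,J1,J2)=(1,0,0); link0 fixed
link1: (2,0,0)
link2: (3,0,0)
R 2-0 [J1]: (3,1,0)
link3: (4,1,0)
P 2-3 [J1]: (4,2,0)
PS 0-1 [J2]: (4,2,1)
C 2-1 [J2]: (4,2,2)
Grübler: 3·3 − 2·2 − 2 = 3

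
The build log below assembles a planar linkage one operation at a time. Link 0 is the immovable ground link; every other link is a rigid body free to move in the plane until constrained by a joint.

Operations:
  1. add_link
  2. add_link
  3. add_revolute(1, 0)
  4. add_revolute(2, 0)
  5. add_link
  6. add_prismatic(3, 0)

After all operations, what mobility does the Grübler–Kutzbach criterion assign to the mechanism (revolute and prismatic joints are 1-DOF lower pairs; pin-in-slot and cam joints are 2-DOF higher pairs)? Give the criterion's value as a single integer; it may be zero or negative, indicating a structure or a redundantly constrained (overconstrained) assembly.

M = 3

(L,J1,J2)=(1,0,0); link0 fixed
link1: (2,0,0)
link2: (3,0,0)
R 1-0 [J1]: (3,1,0)
R 2-0 [J1]: (3,2,0)
link3: (4,2,0)
P 3-0 [J1]: (4,3,0)
Grübler: 3·3 − 2·3 − 0 = 3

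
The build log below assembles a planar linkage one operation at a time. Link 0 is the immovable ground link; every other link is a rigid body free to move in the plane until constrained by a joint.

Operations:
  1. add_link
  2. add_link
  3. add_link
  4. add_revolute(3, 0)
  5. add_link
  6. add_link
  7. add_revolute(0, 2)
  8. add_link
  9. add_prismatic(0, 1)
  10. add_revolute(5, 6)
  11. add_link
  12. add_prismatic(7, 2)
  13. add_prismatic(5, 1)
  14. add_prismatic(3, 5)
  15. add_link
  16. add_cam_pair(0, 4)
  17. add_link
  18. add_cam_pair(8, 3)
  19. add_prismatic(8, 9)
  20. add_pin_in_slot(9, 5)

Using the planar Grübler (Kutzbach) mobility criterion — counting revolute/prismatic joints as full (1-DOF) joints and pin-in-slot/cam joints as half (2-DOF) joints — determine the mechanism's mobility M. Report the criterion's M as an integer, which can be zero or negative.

(L,J1,J2)=(1,0,0); link0 fixed
link1: (2,0,0)
link2: (3,0,0)
link3: (4,0,0)
R 3-0 [J1]: (4,1,0)
link4: (5,1,0)
link5: (6,1,0)
R 0-2 [J1]: (6,2,0)
link6: (7,2,0)
P 0-1 [J1]: (7,3,0)
R 5-6 [J1]: (7,4,0)
link7: (8,4,0)
P 7-2 [J1]: (8,5,0)
P 5-1 [J1]: (8,6,0)
P 3-5 [J1]: (8,7,0)
link8: (9,7,0)
C 0-4 [J2]: (9,7,1)
link9: (10,7,1)
C 8-3 [J2]: (10,7,2)
P 8-9 [J1]: (10,8,2)
PS 9-5 [J2]: (10,8,3)
Grübler: 3·9 − 2·8 − 3 = 8

M = 8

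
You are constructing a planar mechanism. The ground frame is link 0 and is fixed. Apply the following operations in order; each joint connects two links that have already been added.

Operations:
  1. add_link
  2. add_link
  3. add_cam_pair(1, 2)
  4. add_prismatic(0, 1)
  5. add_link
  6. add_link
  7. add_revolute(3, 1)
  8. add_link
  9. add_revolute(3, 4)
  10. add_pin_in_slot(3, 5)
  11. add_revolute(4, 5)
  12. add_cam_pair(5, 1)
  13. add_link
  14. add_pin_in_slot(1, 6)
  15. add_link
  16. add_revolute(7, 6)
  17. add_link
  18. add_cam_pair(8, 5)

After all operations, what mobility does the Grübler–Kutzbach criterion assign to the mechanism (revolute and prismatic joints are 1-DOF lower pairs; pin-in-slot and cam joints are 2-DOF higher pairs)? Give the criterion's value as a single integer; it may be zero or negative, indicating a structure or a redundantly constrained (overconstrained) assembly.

link 0 = ground. State L|J1|J2 = 1|0|0
+link1  2|0|0
+link2  3|0|0
C(1,2) f=2→J2  3|0|1
P(0,1) f=1→J1  3|1|1
+link3  4|1|1
+link4  5|1|1
R(3,1) f=1→J1  5|2|1
+link5  6|2|1
R(3,4) f=1→J1  6|3|1
PS(3,5) f=2→J2  6|3|2
R(4,5) f=1→J1  6|4|2
C(5,1) f=2→J2  6|4|3
+link6  7|4|3
PS(1,6) f=2→J2  7|4|4
+link7  8|4|4
R(7,6) f=1→J1  8|5|4
+link8  9|5|4
C(8,5) f=2→J2  9|5|5
M = 3(9−1)−2·5−5 = 24−10−5 = 9

M = 9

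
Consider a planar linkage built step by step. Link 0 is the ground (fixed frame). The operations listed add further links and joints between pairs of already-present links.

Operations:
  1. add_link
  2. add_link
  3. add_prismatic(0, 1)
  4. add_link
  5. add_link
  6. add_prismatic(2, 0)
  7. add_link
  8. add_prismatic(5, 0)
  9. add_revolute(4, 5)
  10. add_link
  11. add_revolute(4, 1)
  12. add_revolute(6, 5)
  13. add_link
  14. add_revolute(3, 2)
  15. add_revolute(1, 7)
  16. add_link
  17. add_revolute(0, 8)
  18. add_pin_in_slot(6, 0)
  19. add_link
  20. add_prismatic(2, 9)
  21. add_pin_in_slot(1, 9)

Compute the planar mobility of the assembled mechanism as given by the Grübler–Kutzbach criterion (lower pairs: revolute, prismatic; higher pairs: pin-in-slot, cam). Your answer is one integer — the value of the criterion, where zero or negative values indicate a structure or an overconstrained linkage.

link 0 = ground. State L|J1|J2 = 1|0|0
+link1  2|0|0
+link2  3|0|0
P(0,1) f=1→J1  3|1|0
+link3  4|1|0
+link4  5|1|0
P(2,0) f=1→J1  5|2|0
+link5  6|2|0
P(5,0) f=1→J1  6|3|0
R(4,5) f=1→J1  6|4|0
+link6  7|4|0
R(4,1) f=1→J1  7|5|0
R(6,5) f=1→J1  7|6|0
+link7  8|6|0
R(3,2) f=1→J1  8|7|0
R(1,7) f=1→J1  8|8|0
+link8  9|8|0
R(0,8) f=1→J1  9|9|0
PS(6,0) f=2→J2  9|9|1
+link9  10|9|1
P(2,9) f=1→J1  10|10|1
PS(1,9) f=2→J2  10|10|2
M = 3(10−1)−2·10−2 = 27−20−2 = 5

M = 5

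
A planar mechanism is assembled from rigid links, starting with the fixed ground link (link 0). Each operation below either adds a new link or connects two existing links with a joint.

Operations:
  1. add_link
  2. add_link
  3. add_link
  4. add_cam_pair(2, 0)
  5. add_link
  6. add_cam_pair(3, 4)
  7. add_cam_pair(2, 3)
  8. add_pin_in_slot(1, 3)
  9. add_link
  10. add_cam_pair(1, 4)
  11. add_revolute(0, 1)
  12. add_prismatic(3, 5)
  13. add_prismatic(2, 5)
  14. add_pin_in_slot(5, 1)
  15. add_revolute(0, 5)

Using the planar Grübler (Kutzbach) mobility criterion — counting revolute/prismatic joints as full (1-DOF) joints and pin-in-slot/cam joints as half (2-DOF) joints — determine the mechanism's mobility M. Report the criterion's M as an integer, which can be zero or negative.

M = 1

ground; <1,0,0>
#1 <2,0,0>
#2 <3,0,0>
#3 <4,0,0>
C:2↔0 J2 <4,0,1>
#4 <5,0,1>
C:3↔4 J2 <5,0,2>
C:2↔3 J2 <5,0,3>
PS:1↔3 J2 <5,0,4>
#5 <6,0,4>
C:1↔4 J2 <6,0,5>
R:0↔1 J1 <6,1,5>
P:3↔5 J1 <6,2,5>
P:2↔5 J1 <6,3,5>
PS:5↔1 J2 <6,3,6>
R:0↔5 J1 <6,4,6>
3×5 − 2×4 − 1×6 = 1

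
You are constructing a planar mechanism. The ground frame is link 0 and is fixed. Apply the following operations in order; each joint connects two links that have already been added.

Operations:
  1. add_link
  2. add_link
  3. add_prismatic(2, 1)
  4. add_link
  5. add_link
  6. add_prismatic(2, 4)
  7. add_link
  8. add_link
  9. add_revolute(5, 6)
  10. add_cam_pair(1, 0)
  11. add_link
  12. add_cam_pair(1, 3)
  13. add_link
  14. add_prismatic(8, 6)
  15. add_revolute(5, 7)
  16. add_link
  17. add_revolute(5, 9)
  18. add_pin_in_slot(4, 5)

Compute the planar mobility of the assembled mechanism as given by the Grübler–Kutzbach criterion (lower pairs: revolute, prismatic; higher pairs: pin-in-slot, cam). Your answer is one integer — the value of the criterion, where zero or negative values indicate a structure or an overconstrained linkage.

M = 12

ground; <1,0,0>
#1 <2,0,0>
#2 <3,0,0>
P:2↔1 J1 <3,1,0>
#3 <4,1,0>
#4 <5,1,0>
P:2↔4 J1 <5,2,0>
#5 <6,2,0>
#6 <7,2,0>
R:5↔6 J1 <7,3,0>
C:1↔0 J2 <7,3,1>
#7 <8,3,1>
C:1↔3 J2 <8,3,2>
#8 <9,3,2>
P:8↔6 J1 <9,4,2>
R:5↔7 J1 <9,5,2>
#9 <10,5,2>
R:5↔9 J1 <10,6,2>
PS:4↔5 J2 <10,6,3>
3×9 − 2×6 − 1×3 = 12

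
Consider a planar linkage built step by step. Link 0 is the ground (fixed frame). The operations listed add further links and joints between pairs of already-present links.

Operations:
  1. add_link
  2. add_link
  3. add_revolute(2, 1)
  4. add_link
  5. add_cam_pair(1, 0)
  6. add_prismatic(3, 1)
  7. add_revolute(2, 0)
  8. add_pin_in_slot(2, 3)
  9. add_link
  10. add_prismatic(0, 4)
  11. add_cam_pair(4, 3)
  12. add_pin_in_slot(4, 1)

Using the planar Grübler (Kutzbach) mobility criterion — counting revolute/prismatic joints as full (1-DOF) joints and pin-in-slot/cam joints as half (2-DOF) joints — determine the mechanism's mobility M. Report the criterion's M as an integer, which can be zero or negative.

link 0 = ground. State L|J1|J2 = 1|0|0
+link1  2|0|0
+link2  3|0|0
R(2,1) f=1→J1  3|1|0
+link3  4|1|0
C(1,0) f=2→J2  4|1|1
P(3,1) f=1→J1  4|2|1
R(2,0) f=1→J1  4|3|1
PS(2,3) f=2→J2  4|3|2
+link4  5|3|2
P(0,4) f=1→J1  5|4|2
C(4,3) f=2→J2  5|4|3
PS(4,1) f=2→J2  5|4|4
M = 3(5−1)−2·4−4 = 12−8−4 = 0

M = 0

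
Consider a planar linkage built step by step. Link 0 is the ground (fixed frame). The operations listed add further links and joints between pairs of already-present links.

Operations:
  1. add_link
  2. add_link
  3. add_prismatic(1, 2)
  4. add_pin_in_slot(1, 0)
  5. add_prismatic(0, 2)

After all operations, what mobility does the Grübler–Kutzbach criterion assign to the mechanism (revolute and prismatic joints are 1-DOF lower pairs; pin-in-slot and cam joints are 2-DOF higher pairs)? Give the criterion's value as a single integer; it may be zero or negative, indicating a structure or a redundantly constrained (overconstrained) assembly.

ground; <1,0,0>
#1 <2,0,0>
#2 <3,0,0>
P:1↔2 J1 <3,1,0>
PS:1↔0 J2 <3,1,1>
P:0↔2 J1 <3,2,1>
3×2 − 2×2 − 1×1 = 1

M = 1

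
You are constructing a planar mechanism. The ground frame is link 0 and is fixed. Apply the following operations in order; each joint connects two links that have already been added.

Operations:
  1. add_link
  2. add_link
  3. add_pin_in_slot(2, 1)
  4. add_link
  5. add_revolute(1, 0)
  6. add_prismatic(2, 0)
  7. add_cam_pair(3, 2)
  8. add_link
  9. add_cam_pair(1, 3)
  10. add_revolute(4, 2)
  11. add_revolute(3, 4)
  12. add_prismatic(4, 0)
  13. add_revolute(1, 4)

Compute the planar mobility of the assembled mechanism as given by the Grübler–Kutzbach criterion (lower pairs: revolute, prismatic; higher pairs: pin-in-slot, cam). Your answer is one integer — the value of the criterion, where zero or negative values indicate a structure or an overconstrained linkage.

link 0 = ground. State L|J1|J2 = 1|0|0
+link1  2|0|0
+link2  3|0|0
PS(2,1) f=2→J2  3|0|1
+link3  4|0|1
R(1,0) f=1→J1  4|1|1
P(2,0) f=1→J1  4|2|1
C(3,2) f=2→J2  4|2|2
+link4  5|2|2
C(1,3) f=2→J2  5|2|3
R(4,2) f=1→J1  5|3|3
R(3,4) f=1→J1  5|4|3
P(4,0) f=1→J1  5|5|3
R(1,4) f=1→J1  5|6|3
M = 3(5−1)−2·6−3 = 12−12−3 = -3

M = -3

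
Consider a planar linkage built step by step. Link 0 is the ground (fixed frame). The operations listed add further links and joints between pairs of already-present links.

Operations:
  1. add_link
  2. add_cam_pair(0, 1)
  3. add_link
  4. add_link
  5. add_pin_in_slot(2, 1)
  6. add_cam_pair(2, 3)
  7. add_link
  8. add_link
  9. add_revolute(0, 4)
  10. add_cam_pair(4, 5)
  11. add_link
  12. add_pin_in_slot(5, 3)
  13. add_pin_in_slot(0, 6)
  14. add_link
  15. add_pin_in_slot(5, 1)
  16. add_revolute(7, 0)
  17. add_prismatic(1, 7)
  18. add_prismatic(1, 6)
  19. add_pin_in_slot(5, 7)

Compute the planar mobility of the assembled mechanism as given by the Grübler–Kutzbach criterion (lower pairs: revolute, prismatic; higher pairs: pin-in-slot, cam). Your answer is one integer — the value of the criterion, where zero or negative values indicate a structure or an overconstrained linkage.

M = 5

L=1 J1=0 J2=0
add link → L=2 J1=0 J2=0
C@0,1 dof=2 J2 → L=2 J1=0 J2=1
add link → L=3 J1=0 J2=1
add link → L=4 J1=0 J2=1
PS@2,1 dof=2 J2 → L=4 J1=0 J2=2
C@2,3 dof=2 J2 → L=4 J1=0 J2=3
add link → L=5 J1=0 J2=3
add link → L=6 J1=0 J2=3
R@0,4 dof=1 J1 → L=6 J1=1 J2=3
C@4,5 dof=2 J2 → L=6 J1=1 J2=4
add link → L=7 J1=1 J2=4
PS@5,3 dof=2 J2 → L=7 J1=1 J2=5
PS@0,6 dof=2 J2 → L=7 J1=1 J2=6
add link → L=8 J1=1 J2=6
PS@5,1 dof=2 J2 → L=8 J1=1 J2=7
R@7,0 dof=1 J1 → L=8 J1=2 J2=7
P@1,7 dof=1 J1 → L=8 J1=3 J2=7
P@1,6 dof=1 J1 → L=8 J1=4 J2=7
PS@5,7 dof=2 J2 → L=8 J1=4 J2=8
M=3(L−1)−2J1−J2=3·7−2·4−8=5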